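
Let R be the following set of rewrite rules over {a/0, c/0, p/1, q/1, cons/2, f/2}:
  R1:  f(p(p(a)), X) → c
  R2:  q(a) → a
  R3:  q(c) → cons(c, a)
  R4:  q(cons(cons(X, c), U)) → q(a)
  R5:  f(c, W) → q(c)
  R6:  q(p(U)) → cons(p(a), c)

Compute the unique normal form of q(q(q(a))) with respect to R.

1. q(q(q(a)))  →  q(q(a))   [R2 at 1.1]
2. q(q(a))  →  q(a)   [R2 at 1]
3. q(a)  →  a   [R2 at ε]

a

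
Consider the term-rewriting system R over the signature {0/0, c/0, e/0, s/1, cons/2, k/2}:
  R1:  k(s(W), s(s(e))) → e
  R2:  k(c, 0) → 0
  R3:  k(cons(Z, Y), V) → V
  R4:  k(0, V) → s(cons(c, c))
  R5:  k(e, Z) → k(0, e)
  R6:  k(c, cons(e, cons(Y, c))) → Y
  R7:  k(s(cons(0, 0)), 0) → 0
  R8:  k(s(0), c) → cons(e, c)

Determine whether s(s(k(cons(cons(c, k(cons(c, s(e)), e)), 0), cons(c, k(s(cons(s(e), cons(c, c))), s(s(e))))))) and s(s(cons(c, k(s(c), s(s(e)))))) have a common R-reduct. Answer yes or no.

Reduce t₁ = s(s(k(cons(cons(c, k(cons(c, s(e)), e)), 0), cons(c, k(s(cons(s(e), cons(c, c))), s(s(e))))))):
1. s(s(k(cons(cons(c, k(cons(c, s(e)), e)), 0), cons(c, k(s(cons(s(e), cons(c, c))), s(s(e)))))))  →  s(s(cons(c, k(s(cons(s(e), cons(c, c))), s(s(e))))))   [R3 at 1.1]
2. s(s(cons(c, k(s(cons(s(e), cons(c, c))), s(s(e))))))  →  s(s(cons(c, e)))   [R1 at 1.1.2]

Reduce t₂ = s(s(cons(c, k(s(c), s(s(e)))))):
1. s(s(cons(c, k(s(c), s(s(e))))))  →  s(s(cons(c, e)))   [R1 at 1.1.2]

yes — NF(t₁) = s(s(cons(c, e))), NF(t₂) = s(s(cons(c, e)))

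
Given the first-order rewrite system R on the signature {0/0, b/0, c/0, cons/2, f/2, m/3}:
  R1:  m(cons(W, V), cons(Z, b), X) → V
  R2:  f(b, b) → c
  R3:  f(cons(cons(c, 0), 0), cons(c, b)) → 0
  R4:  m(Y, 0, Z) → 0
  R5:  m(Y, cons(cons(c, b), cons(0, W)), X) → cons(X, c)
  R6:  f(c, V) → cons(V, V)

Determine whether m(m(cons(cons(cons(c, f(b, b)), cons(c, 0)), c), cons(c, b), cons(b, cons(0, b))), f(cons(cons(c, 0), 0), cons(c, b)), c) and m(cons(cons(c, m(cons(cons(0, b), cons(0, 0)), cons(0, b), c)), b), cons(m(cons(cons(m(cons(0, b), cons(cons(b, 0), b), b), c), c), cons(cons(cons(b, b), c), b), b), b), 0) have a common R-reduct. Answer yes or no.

no — NF(t₁) = 0, NF(t₂) = b

Reduce t₁ = m(m(cons(cons(cons(c, f(b, b)), cons(c, 0)), c), cons(c, b), cons(b, cons(0, b))), f(cons(cons(c, 0), 0), cons(c, b)), c):
1. m(m(cons(cons(cons(c, f(b, b)), cons(c, 0)), c), cons(c, b), cons(b, cons(0, b))), f(cons(cons(c, 0), 0), cons(c, b)), c)  →  m(c, f(cons(cons(c, 0), 0), cons(c, b)), c)   [R1 at 1]
2. m(c, f(cons(cons(c, 0), 0), cons(c, b)), c)  →  m(c, 0, c)   [R3 at 2]
3. m(c, 0, c)  →  0   [R4 at ε]

Reduce t₂ = m(cons(cons(c, m(cons(cons(0, b), cons(0, 0)), cons(0, b), c)), b), cons(m(cons(cons(m(cons(0, b), cons(cons(b, 0), b), b), c), c), cons(cons(cons(b, b), c), b), b), b), 0):
1. m(cons(cons(c, m(cons(cons(0, b), cons(0, 0)), cons(0, b), c)), b), cons(m(cons(cons(m(cons(0, b), cons(cons(b, 0), b), b), c), c), cons(cons(cons(b, b), c), b), b), b), 0)  →  b   [R1 at ε]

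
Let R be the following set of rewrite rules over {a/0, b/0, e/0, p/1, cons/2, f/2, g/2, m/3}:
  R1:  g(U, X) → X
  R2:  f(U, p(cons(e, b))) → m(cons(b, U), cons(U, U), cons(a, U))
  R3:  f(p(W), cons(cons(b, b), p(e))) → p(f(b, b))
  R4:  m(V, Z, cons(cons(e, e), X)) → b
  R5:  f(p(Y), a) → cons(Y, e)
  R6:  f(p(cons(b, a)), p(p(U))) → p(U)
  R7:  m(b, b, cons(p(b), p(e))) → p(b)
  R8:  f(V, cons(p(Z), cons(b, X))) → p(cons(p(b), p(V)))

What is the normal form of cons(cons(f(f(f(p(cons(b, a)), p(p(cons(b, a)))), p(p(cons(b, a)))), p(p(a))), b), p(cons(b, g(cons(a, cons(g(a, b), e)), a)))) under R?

cons(cons(p(a), b), p(cons(b, a)))

1. cons(cons(f(f(f(p(cons(b, a)), p(p(cons(b, a)))), p(p(cons(b, a)))), p(p(a))), b), p(cons(b, g(cons(a, cons(g(a, b), e)), a))))  →  cons(cons(f(f(p(cons(b, a)), p(p(cons(b, a)))), p(p(a))), b), p(cons(b, g(cons(a, cons(g(a, b), e)), a))))   [R6 at 1.1.1.1]
2. cons(cons(f(f(p(cons(b, a)), p(p(cons(b, a)))), p(p(a))), b), p(cons(b, g(cons(a, cons(g(a, b), e)), a))))  →  cons(cons(f(p(cons(b, a)), p(p(a))), b), p(cons(b, g(cons(a, cons(g(a, b), e)), a))))   [R6 at 1.1.1]
3. cons(cons(f(p(cons(b, a)), p(p(a))), b), p(cons(b, g(cons(a, cons(g(a, b), e)), a))))  →  cons(cons(p(a), b), p(cons(b, g(cons(a, cons(g(a, b), e)), a))))   [R6 at 1.1]
4. cons(cons(p(a), b), p(cons(b, g(cons(a, cons(g(a, b), e)), a))))  →  cons(cons(p(a), b), p(cons(b, a)))   [R1 at 2.1.2]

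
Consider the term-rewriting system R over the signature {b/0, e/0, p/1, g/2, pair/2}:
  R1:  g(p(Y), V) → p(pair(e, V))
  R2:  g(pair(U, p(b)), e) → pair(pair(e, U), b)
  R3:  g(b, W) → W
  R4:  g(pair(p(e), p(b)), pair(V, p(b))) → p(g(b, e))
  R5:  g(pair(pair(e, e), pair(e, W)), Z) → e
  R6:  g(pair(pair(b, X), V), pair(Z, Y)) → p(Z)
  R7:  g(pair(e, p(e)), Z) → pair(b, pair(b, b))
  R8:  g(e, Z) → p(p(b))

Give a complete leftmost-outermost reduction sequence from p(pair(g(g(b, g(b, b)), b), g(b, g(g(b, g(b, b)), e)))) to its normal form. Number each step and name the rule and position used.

1. p(pair(g(g(b, g(b, b)), b), g(b, g(g(b, g(b, b)), e))))  →  p(pair(g(g(b, b), b), g(b, g(g(b, g(b, b)), e))))   [R3 at 1.1.1]
2. p(pair(g(g(b, b), b), g(b, g(g(b, g(b, b)), e))))  →  p(pair(g(b, b), g(b, g(g(b, g(b, b)), e))))   [R3 at 1.1.1]
3. p(pair(g(b, b), g(b, g(g(b, g(b, b)), e))))  →  p(pair(b, g(b, g(g(b, g(b, b)), e))))   [R3 at 1.1]
4. p(pair(b, g(b, g(g(b, g(b, b)), e))))  →  p(pair(b, g(g(b, g(b, b)), e)))   [R3 at 1.2]
5. p(pair(b, g(g(b, g(b, b)), e)))  →  p(pair(b, g(g(b, b), e)))   [R3 at 1.2.1]
6. p(pair(b, g(g(b, b), e)))  →  p(pair(b, g(b, e)))   [R3 at 1.2.1]
7. p(pair(b, g(b, e)))  →  p(pair(b, e))   [R3 at 1.2]

p(pair(b, e))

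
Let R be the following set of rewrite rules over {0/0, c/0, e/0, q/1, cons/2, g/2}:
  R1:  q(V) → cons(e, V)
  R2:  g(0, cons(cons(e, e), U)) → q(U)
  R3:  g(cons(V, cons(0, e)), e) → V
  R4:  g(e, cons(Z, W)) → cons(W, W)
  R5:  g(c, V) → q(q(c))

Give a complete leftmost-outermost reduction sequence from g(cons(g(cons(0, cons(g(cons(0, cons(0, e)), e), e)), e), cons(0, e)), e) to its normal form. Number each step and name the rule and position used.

0

1. g(cons(g(cons(0, cons(g(cons(0, cons(0, e)), e), e)), e), cons(0, e)), e)  →  g(cons(0, cons(g(cons(0, cons(0, e)), e), e)), e)   [R3 at ε]
2. g(cons(0, cons(g(cons(0, cons(0, e)), e), e)), e)  →  g(cons(0, cons(0, e)), e)   [R3 at 1.2.1]
3. g(cons(0, cons(0, e)), e)  →  0   [R3 at ε]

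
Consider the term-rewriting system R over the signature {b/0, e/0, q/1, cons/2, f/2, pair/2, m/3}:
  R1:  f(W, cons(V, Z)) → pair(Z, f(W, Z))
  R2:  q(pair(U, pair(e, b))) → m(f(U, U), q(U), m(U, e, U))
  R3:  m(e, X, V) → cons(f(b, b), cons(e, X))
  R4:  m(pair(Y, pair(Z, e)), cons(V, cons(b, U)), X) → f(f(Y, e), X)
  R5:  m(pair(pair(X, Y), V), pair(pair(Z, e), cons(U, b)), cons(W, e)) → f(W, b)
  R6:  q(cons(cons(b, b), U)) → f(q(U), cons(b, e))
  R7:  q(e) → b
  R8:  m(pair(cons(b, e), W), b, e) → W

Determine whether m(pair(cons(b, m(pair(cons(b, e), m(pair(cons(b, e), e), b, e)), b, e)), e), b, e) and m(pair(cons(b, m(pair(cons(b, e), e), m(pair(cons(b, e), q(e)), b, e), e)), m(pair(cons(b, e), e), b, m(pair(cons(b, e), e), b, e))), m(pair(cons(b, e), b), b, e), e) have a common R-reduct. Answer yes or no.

Reduce t₁ = m(pair(cons(b, m(pair(cons(b, e), m(pair(cons(b, e), e), b, e)), b, e)), e), b, e):
1. m(pair(cons(b, m(pair(cons(b, e), m(pair(cons(b, e), e), b, e)), b, e)), e), b, e)  →  m(pair(cons(b, m(pair(cons(b, e), e), b, e)), e), b, e)   [R8 at 1.1.2]
2. m(pair(cons(b, m(pair(cons(b, e), e), b, e)), e), b, e)  →  m(pair(cons(b, e), e), b, e)   [R8 at 1.1.2]
3. m(pair(cons(b, e), e), b, e)  →  e   [R8 at ε]

Reduce t₂ = m(pair(cons(b, m(pair(cons(b, e), e), m(pair(cons(b, e), q(e)), b, e), e)), m(pair(cons(b, e), e), b, m(pair(cons(b, e), e), b, e))), m(pair(cons(b, e), b), b, e), e):
1. m(pair(cons(b, m(pair(cons(b, e), e), m(pair(cons(b, e), q(e)), b, e), e)), m(pair(cons(b, e), e), b, m(pair(cons(b, e), e), b, e))), m(pair(cons(b, e), b), b, e), e)  →  m(pair(cons(b, m(pair(cons(b, e), e), q(e), e)), m(pair(cons(b, e), e), b, m(pair(cons(b, e), e), b, e))), m(pair(cons(b, e), b), b, e), e)   [R8 at 1.1.2.2]
2. m(pair(cons(b, m(pair(cons(b, e), e), q(e), e)), m(pair(cons(b, e), e), b, m(pair(cons(b, e), e), b, e))), m(pair(cons(b, e), b), b, e), e)  →  m(pair(cons(b, m(pair(cons(b, e), e), b, e)), m(pair(cons(b, e), e), b, m(pair(cons(b, e), e), b, e))), m(pair(cons(b, e), b), b, e), e)   [R7 at 1.1.2.2]
3. m(pair(cons(b, m(pair(cons(b, e), e), b, e)), m(pair(cons(b, e), e), b, m(pair(cons(b, e), e), b, e))), m(pair(cons(b, e), b), b, e), e)  →  m(pair(cons(b, e), m(pair(cons(b, e), e), b, m(pair(cons(b, e), e), b, e))), m(pair(cons(b, e), b), b, e), e)   [R8 at 1.1.2]
4. m(pair(cons(b, e), m(pair(cons(b, e), e), b, m(pair(cons(b, e), e), b, e))), m(pair(cons(b, e), b), b, e), e)  →  m(pair(cons(b, e), m(pair(cons(b, e), e), b, e)), m(pair(cons(b, e), b), b, e), e)   [R8 at 1.2.3]
5. m(pair(cons(b, e), m(pair(cons(b, e), e), b, e)), m(pair(cons(b, e), b), b, e), e)  →  m(pair(cons(b, e), e), m(pair(cons(b, e), b), b, e), e)   [R8 at 1.2]
6. m(pair(cons(b, e), e), m(pair(cons(b, e), b), b, e), e)  →  m(pair(cons(b, e), e), b, e)   [R8 at 2]
7. m(pair(cons(b, e), e), b, e)  →  e   [R8 at ε]

yes — NF(t₁) = e, NF(t₂) = e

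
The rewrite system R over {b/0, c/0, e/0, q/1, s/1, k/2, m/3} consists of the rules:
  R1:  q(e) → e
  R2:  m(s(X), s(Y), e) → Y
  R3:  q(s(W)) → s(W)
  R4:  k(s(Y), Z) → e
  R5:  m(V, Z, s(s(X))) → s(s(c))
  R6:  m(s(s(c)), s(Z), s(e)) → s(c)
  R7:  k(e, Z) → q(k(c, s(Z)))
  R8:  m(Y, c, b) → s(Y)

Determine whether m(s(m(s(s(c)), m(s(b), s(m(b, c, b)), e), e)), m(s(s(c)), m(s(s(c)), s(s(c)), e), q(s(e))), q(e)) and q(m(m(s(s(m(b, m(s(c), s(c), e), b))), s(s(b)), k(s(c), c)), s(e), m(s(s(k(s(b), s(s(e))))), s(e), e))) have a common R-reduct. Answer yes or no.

no — NF(t₁) = c, NF(t₂) = e

Reduce t₁ = m(s(m(s(s(c)), m(s(b), s(m(b, c, b)), e), e)), m(s(s(c)), m(s(s(c)), s(s(c)), e), q(s(e))), q(e)):
1. m(s(m(s(s(c)), m(s(b), s(m(b, c, b)), e), e)), m(s(s(c)), m(s(s(c)), s(s(c)), e), q(s(e))), q(e))  →  m(s(m(s(s(c)), m(b, c, b), e)), m(s(s(c)), m(s(s(c)), s(s(c)), e), q(s(e))), q(e))   [R2 at 1.1.2]
2. m(s(m(s(s(c)), m(b, c, b), e)), m(s(s(c)), m(s(s(c)), s(s(c)), e), q(s(e))), q(e))  →  m(s(m(s(s(c)), s(b), e)), m(s(s(c)), m(s(s(c)), s(s(c)), e), q(s(e))), q(e))   [R8 at 1.1.2]
3. m(s(m(s(s(c)), s(b), e)), m(s(s(c)), m(s(s(c)), s(s(c)), e), q(s(e))), q(e))  →  m(s(b), m(s(s(c)), m(s(s(c)), s(s(c)), e), q(s(e))), q(e))   [R2 at 1.1]
4. m(s(b), m(s(s(c)), m(s(s(c)), s(s(c)), e), q(s(e))), q(e))  →  m(s(b), m(s(s(c)), s(c), q(s(e))), q(e))   [R2 at 2.2]
5. m(s(b), m(s(s(c)), s(c), q(s(e))), q(e))  →  m(s(b), m(s(s(c)), s(c), s(e)), q(e))   [R3 at 2.3]
6. m(s(b), m(s(s(c)), s(c), s(e)), q(e))  →  m(s(b), s(c), q(e))   [R6 at 2]
7. m(s(b), s(c), q(e))  →  m(s(b), s(c), e)   [R1 at 3]
8. m(s(b), s(c), e)  →  c   [R2 at ε]

Reduce t₂ = q(m(m(s(s(m(b, m(s(c), s(c), e), b))), s(s(b)), k(s(c), c)), s(e), m(s(s(k(s(b), s(s(e))))), s(e), e))):
1. q(m(m(s(s(m(b, m(s(c), s(c), e), b))), s(s(b)), k(s(c), c)), s(e), m(s(s(k(s(b), s(s(e))))), s(e), e)))  →  q(m(m(s(s(m(b, c, b))), s(s(b)), k(s(c), c)), s(e), m(s(s(k(s(b), s(s(e))))), s(e), e)))   [R2 at 1.1.1.1.1.2]
2. q(m(m(s(s(m(b, c, b))), s(s(b)), k(s(c), c)), s(e), m(s(s(k(s(b), s(s(e))))), s(e), e)))  →  q(m(m(s(s(s(b))), s(s(b)), k(s(c), c)), s(e), m(s(s(k(s(b), s(s(e))))), s(e), e)))   [R8 at 1.1.1.1.1]
3. q(m(m(s(s(s(b))), s(s(b)), k(s(c), c)), s(e), m(s(s(k(s(b), s(s(e))))), s(e), e)))  →  q(m(m(s(s(s(b))), s(s(b)), e), s(e), m(s(s(k(s(b), s(s(e))))), s(e), e)))   [R4 at 1.1.3]
4. q(m(m(s(s(s(b))), s(s(b)), e), s(e), m(s(s(k(s(b), s(s(e))))), s(e), e)))  →  q(m(s(b), s(e), m(s(s(k(s(b), s(s(e))))), s(e), e)))   [R2 at 1.1]
5. q(m(s(b), s(e), m(s(s(k(s(b), s(s(e))))), s(e), e)))  →  q(m(s(b), s(e), e))   [R2 at 1.3]
6. q(m(s(b), s(e), e))  →  q(e)   [R2 at 1]
7. q(e)  →  e   [R1 at ε]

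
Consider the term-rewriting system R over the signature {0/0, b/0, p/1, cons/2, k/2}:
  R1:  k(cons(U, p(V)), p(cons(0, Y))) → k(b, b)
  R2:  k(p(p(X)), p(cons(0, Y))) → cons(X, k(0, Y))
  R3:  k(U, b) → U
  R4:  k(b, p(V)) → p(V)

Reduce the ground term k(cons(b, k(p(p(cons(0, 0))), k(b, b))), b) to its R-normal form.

1. k(cons(b, k(p(p(cons(0, 0))), k(b, b))), b)  →  cons(b, k(p(p(cons(0, 0))), k(b, b)))   [R3 at ε]
2. cons(b, k(p(p(cons(0, 0))), k(b, b)))  →  cons(b, k(p(p(cons(0, 0))), b))   [R3 at 2.2]
3. cons(b, k(p(p(cons(0, 0))), b))  →  cons(b, p(p(cons(0, 0))))   [R3 at 2]

cons(b, p(p(cons(0, 0))))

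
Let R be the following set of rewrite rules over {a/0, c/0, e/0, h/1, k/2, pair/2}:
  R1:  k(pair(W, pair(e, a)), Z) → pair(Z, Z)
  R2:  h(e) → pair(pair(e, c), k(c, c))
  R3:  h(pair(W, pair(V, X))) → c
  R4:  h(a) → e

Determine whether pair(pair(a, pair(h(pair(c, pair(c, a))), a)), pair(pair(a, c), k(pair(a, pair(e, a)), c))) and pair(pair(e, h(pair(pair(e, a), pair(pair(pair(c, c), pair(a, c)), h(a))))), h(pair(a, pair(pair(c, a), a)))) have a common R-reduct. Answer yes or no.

no — NF(t₁) = pair(pair(a, pair(c, a)), pair(pair(a, c), pair(c, c))), NF(t₂) = pair(pair(e, c), c)

Reduce t₁ = pair(pair(a, pair(h(pair(c, pair(c, a))), a)), pair(pair(a, c), k(pair(a, pair(e, a)), c))):
1. pair(pair(a, pair(h(pair(c, pair(c, a))), a)), pair(pair(a, c), k(pair(a, pair(e, a)), c)))  →  pair(pair(a, pair(c, a)), pair(pair(a, c), k(pair(a, pair(e, a)), c)))   [R3 at 1.2.1]
2. pair(pair(a, pair(c, a)), pair(pair(a, c), k(pair(a, pair(e, a)), c)))  →  pair(pair(a, pair(c, a)), pair(pair(a, c), pair(c, c)))   [R1 at 2.2]

Reduce t₂ = pair(pair(e, h(pair(pair(e, a), pair(pair(pair(c, c), pair(a, c)), h(a))))), h(pair(a, pair(pair(c, a), a)))):
1. pair(pair(e, h(pair(pair(e, a), pair(pair(pair(c, c), pair(a, c)), h(a))))), h(pair(a, pair(pair(c, a), a))))  →  pair(pair(e, c), h(pair(a, pair(pair(c, a), a))))   [R3 at 1.2]
2. pair(pair(e, c), h(pair(a, pair(pair(c, a), a))))  →  pair(pair(e, c), c)   [R3 at 2]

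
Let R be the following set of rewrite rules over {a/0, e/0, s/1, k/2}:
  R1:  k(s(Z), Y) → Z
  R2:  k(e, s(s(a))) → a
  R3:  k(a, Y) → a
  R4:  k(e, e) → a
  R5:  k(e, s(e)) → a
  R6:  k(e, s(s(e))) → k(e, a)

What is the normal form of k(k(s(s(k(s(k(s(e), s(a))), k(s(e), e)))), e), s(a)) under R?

e

1. k(k(s(s(k(s(k(s(e), s(a))), k(s(e), e)))), e), s(a))  →  k(s(k(s(k(s(e), s(a))), k(s(e), e))), s(a))   [R1 at 1]
2. k(s(k(s(k(s(e), s(a))), k(s(e), e))), s(a))  →  k(s(k(s(e), s(a))), k(s(e), e))   [R1 at ε]
3. k(s(k(s(e), s(a))), k(s(e), e))  →  k(s(e), s(a))   [R1 at ε]
4. k(s(e), s(a))  →  e   [R1 at ε]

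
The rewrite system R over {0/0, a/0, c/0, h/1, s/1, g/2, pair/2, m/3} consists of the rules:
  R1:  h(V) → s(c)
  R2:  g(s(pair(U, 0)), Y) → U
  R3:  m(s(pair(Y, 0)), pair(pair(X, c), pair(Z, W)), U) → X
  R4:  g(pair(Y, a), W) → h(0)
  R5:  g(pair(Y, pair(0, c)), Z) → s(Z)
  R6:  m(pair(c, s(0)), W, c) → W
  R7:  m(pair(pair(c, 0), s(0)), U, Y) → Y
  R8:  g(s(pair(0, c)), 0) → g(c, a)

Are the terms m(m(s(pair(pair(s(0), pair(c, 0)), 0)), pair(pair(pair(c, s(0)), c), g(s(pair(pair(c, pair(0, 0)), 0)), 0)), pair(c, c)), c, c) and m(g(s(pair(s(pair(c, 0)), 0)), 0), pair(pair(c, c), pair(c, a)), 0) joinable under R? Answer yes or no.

yes — NF(t₁) = c, NF(t₂) = c

Reduce t₁ = m(m(s(pair(pair(s(0), pair(c, 0)), 0)), pair(pair(pair(c, s(0)), c), g(s(pair(pair(c, pair(0, 0)), 0)), 0)), pair(c, c)), c, c):
1. m(m(s(pair(pair(s(0), pair(c, 0)), 0)), pair(pair(pair(c, s(0)), c), g(s(pair(pair(c, pair(0, 0)), 0)), 0)), pair(c, c)), c, c)  →  m(m(s(pair(pair(s(0), pair(c, 0)), 0)), pair(pair(pair(c, s(0)), c), pair(c, pair(0, 0))), pair(c, c)), c, c)   [R2 at 1.2.2]
2. m(m(s(pair(pair(s(0), pair(c, 0)), 0)), pair(pair(pair(c, s(0)), c), pair(c, pair(0, 0))), pair(c, c)), c, c)  →  m(pair(c, s(0)), c, c)   [R3 at 1]
3. m(pair(c, s(0)), c, c)  →  c   [R6 at ε]

Reduce t₂ = m(g(s(pair(s(pair(c, 0)), 0)), 0), pair(pair(c, c), pair(c, a)), 0):
1. m(g(s(pair(s(pair(c, 0)), 0)), 0), pair(pair(c, c), pair(c, a)), 0)  →  m(s(pair(c, 0)), pair(pair(c, c), pair(c, a)), 0)   [R2 at 1]
2. m(s(pair(c, 0)), pair(pair(c, c), pair(c, a)), 0)  →  c   [R3 at ε]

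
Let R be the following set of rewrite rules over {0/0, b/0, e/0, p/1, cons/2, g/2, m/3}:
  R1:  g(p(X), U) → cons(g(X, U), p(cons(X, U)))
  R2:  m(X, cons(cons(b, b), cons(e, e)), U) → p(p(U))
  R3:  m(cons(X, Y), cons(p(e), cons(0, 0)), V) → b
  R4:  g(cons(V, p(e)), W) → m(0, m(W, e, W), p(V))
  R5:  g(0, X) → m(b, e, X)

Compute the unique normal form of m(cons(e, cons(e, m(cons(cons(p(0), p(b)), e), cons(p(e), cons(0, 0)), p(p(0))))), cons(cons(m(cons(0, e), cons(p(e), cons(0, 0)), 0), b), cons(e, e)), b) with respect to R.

1. m(cons(e, cons(e, m(cons(cons(p(0), p(b)), e), cons(p(e), cons(0, 0)), p(p(0))))), cons(cons(m(cons(0, e), cons(p(e), cons(0, 0)), 0), b), cons(e, e)), b)  →  m(cons(e, cons(e, b)), cons(cons(m(cons(0, e), cons(p(e), cons(0, 0)), 0), b), cons(e, e)), b)   [R3 at 1.2.2]
2. m(cons(e, cons(e, b)), cons(cons(m(cons(0, e), cons(p(e), cons(0, 0)), 0), b), cons(e, e)), b)  →  m(cons(e, cons(e, b)), cons(cons(b, b), cons(e, e)), b)   [R3 at 2.1.1]
3. m(cons(e, cons(e, b)), cons(cons(b, b), cons(e, e)), b)  →  p(p(b))   [R2 at ε]

p(p(b))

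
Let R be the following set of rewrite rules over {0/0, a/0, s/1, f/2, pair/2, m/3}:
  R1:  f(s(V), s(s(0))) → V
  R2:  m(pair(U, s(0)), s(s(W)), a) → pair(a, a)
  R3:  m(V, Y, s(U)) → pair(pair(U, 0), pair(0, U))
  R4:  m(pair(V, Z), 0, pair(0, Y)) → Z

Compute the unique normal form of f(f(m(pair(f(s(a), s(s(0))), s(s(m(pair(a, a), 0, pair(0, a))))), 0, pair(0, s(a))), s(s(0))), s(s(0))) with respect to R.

1. f(f(m(pair(f(s(a), s(s(0))), s(s(m(pair(a, a), 0, pair(0, a))))), 0, pair(0, s(a))), s(s(0))), s(s(0)))  →  f(f(s(s(m(pair(a, a), 0, pair(0, a)))), s(s(0))), s(s(0)))   [R4 at 1.1]
2. f(f(s(s(m(pair(a, a), 0, pair(0, a)))), s(s(0))), s(s(0)))  →  f(s(m(pair(a, a), 0, pair(0, a))), s(s(0)))   [R1 at 1]
3. f(s(m(pair(a, a), 0, pair(0, a))), s(s(0)))  →  m(pair(a, a), 0, pair(0, a))   [R1 at ε]
4. m(pair(a, a), 0, pair(0, a))  →  a   [R4 at ε]

a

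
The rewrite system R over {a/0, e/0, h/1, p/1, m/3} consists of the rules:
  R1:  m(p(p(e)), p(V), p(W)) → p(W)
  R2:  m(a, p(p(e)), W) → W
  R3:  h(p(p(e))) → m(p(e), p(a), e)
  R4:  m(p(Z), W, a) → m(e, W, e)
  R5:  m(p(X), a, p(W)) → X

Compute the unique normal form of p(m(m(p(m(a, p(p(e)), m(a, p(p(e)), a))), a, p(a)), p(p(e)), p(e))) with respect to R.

p(p(e))

1. p(m(m(p(m(a, p(p(e)), m(a, p(p(e)), a))), a, p(a)), p(p(e)), p(e)))  →  p(m(m(a, p(p(e)), m(a, p(p(e)), a)), p(p(e)), p(e)))   [R5 at 1.1]
2. p(m(m(a, p(p(e)), m(a, p(p(e)), a)), p(p(e)), p(e)))  →  p(m(m(a, p(p(e)), a), p(p(e)), p(e)))   [R2 at 1.1]
3. p(m(m(a, p(p(e)), a), p(p(e)), p(e)))  →  p(m(a, p(p(e)), p(e)))   [R2 at 1.1]
4. p(m(a, p(p(e)), p(e)))  →  p(p(e))   [R2 at 1]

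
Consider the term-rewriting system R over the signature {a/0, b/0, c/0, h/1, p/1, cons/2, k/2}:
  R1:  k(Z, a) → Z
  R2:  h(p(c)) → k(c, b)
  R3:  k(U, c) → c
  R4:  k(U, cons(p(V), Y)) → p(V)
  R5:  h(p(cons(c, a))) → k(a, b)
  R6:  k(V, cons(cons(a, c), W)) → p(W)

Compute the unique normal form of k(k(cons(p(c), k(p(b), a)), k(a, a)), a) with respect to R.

1. k(k(cons(p(c), k(p(b), a)), k(a, a)), a)  →  k(cons(p(c), k(p(b), a)), k(a, a))   [R1 at ε]
2. k(cons(p(c), k(p(b), a)), k(a, a))  →  k(cons(p(c), p(b)), k(a, a))   [R1 at 1.2]
3. k(cons(p(c), p(b)), k(a, a))  →  k(cons(p(c), p(b)), a)   [R1 at 2]
4. k(cons(p(c), p(b)), a)  →  cons(p(c), p(b))   [R1 at ε]

cons(p(c), p(b))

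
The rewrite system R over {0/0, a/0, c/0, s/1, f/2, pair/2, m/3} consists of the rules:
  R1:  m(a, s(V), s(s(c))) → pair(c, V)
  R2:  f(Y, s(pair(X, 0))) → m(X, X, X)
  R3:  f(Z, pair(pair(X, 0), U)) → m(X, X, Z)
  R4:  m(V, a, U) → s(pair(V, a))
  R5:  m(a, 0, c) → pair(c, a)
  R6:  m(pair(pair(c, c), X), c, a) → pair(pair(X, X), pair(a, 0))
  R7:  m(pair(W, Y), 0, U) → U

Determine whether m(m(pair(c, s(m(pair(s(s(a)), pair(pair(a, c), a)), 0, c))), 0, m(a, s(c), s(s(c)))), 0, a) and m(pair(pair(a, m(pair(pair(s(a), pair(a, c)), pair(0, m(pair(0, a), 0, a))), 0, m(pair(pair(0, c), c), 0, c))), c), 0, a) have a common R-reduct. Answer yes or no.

yes — NF(t₁) = a, NF(t₂) = a

Reduce t₁ = m(m(pair(c, s(m(pair(s(s(a)), pair(pair(a, c), a)), 0, c))), 0, m(a, s(c), s(s(c)))), 0, a):
1. m(m(pair(c, s(m(pair(s(s(a)), pair(pair(a, c), a)), 0, c))), 0, m(a, s(c), s(s(c)))), 0, a)  →  m(m(a, s(c), s(s(c))), 0, a)   [R7 at 1]
2. m(m(a, s(c), s(s(c))), 0, a)  →  m(pair(c, c), 0, a)   [R1 at 1]
3. m(pair(c, c), 0, a)  →  a   [R7 at ε]

Reduce t₂ = m(pair(pair(a, m(pair(pair(s(a), pair(a, c)), pair(0, m(pair(0, a), 0, a))), 0, m(pair(pair(0, c), c), 0, c))), c), 0, a):
1. m(pair(pair(a, m(pair(pair(s(a), pair(a, c)), pair(0, m(pair(0, a), 0, a))), 0, m(pair(pair(0, c), c), 0, c))), c), 0, a)  →  a   [R7 at ε]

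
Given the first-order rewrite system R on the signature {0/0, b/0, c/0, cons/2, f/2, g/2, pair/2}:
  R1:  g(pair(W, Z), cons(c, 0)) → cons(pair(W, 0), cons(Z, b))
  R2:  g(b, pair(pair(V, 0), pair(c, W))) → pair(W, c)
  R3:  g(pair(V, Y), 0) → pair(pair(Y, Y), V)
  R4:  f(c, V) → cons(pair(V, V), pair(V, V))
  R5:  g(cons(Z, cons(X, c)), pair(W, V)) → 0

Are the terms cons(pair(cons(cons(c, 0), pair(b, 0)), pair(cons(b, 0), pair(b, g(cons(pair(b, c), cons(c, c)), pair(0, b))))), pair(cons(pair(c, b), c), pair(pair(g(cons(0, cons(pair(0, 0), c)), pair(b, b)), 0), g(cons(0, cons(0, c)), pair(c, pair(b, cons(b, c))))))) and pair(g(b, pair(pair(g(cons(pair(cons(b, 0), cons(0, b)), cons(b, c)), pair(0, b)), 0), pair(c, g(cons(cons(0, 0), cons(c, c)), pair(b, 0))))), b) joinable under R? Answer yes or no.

no — NF(t₁) = cons(pair(cons(cons(c, 0), pair(b, 0)), pair(cons(b, 0), pair(b, 0))), pair(cons(pair(c, b), c), pair(pair(0, 0), 0))), NF(t₂) = pair(pair(0, c), b)

Reduce t₁ = cons(pair(cons(cons(c, 0), pair(b, 0)), pair(cons(b, 0), pair(b, g(cons(pair(b, c), cons(c, c)), pair(0, b))))), pair(cons(pair(c, b), c), pair(pair(g(cons(0, cons(pair(0, 0), c)), pair(b, b)), 0), g(cons(0, cons(0, c)), pair(c, pair(b, cons(b, c))))))):
1. cons(pair(cons(cons(c, 0), pair(b, 0)), pair(cons(b, 0), pair(b, g(cons(pair(b, c), cons(c, c)), pair(0, b))))), pair(cons(pair(c, b), c), pair(pair(g(cons(0, cons(pair(0, 0), c)), pair(b, b)), 0), g(cons(0, cons(0, c)), pair(c, pair(b, cons(b, c)))))))  →  cons(pair(cons(cons(c, 0), pair(b, 0)), pair(cons(b, 0), pair(b, 0))), pair(cons(pair(c, b), c), pair(pair(g(cons(0, cons(pair(0, 0), c)), pair(b, b)), 0), g(cons(0, cons(0, c)), pair(c, pair(b, cons(b, c)))))))   [R5 at 1.2.2.2]
2. cons(pair(cons(cons(c, 0), pair(b, 0)), pair(cons(b, 0), pair(b, 0))), pair(cons(pair(c, b), c), pair(pair(g(cons(0, cons(pair(0, 0), c)), pair(b, b)), 0), g(cons(0, cons(0, c)), pair(c, pair(b, cons(b, c)))))))  →  cons(pair(cons(cons(c, 0), pair(b, 0)), pair(cons(b, 0), pair(b, 0))), pair(cons(pair(c, b), c), pair(pair(0, 0), g(cons(0, cons(0, c)), pair(c, pair(b, cons(b, c)))))))   [R5 at 2.2.1.1]
3. cons(pair(cons(cons(c, 0), pair(b, 0)), pair(cons(b, 0), pair(b, 0))), pair(cons(pair(c, b), c), pair(pair(0, 0), g(cons(0, cons(0, c)), pair(c, pair(b, cons(b, c)))))))  →  cons(pair(cons(cons(c, 0), pair(b, 0)), pair(cons(b, 0), pair(b, 0))), pair(cons(pair(c, b), c), pair(pair(0, 0), 0)))   [R5 at 2.2.2]

Reduce t₂ = pair(g(b, pair(pair(g(cons(pair(cons(b, 0), cons(0, b)), cons(b, c)), pair(0, b)), 0), pair(c, g(cons(cons(0, 0), cons(c, c)), pair(b, 0))))), b):
1. pair(g(b, pair(pair(g(cons(pair(cons(b, 0), cons(0, b)), cons(b, c)), pair(0, b)), 0), pair(c, g(cons(cons(0, 0), cons(c, c)), pair(b, 0))))), b)  →  pair(pair(g(cons(cons(0, 0), cons(c, c)), pair(b, 0)), c), b)   [R2 at 1]
2. pair(pair(g(cons(cons(0, 0), cons(c, c)), pair(b, 0)), c), b)  →  pair(pair(0, c), b)   [R5 at 1.1]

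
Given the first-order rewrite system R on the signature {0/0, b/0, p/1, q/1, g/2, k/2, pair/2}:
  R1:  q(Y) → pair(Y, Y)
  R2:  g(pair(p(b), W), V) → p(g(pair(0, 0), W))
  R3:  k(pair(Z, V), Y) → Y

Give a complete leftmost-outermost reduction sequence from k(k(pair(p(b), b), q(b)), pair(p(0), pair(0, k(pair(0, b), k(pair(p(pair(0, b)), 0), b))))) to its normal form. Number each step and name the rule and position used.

1. k(k(pair(p(b), b), q(b)), pair(p(0), pair(0, k(pair(0, b), k(pair(p(pair(0, b)), 0), b)))))  →  k(q(b), pair(p(0), pair(0, k(pair(0, b), k(pair(p(pair(0, b)), 0), b)))))   [R3 at 1]
2. k(q(b), pair(p(0), pair(0, k(pair(0, b), k(pair(p(pair(0, b)), 0), b)))))  →  k(pair(b, b), pair(p(0), pair(0, k(pair(0, b), k(pair(p(pair(0, b)), 0), b)))))   [R1 at 1]
3. k(pair(b, b), pair(p(0), pair(0, k(pair(0, b), k(pair(p(pair(0, b)), 0), b)))))  →  pair(p(0), pair(0, k(pair(0, b), k(pair(p(pair(0, b)), 0), b))))   [R3 at ε]
4. pair(p(0), pair(0, k(pair(0, b), k(pair(p(pair(0, b)), 0), b))))  →  pair(p(0), pair(0, k(pair(p(pair(0, b)), 0), b)))   [R3 at 2.2]
5. pair(p(0), pair(0, k(pair(p(pair(0, b)), 0), b)))  →  pair(p(0), pair(0, b))   [R3 at 2.2]

pair(p(0), pair(0, b))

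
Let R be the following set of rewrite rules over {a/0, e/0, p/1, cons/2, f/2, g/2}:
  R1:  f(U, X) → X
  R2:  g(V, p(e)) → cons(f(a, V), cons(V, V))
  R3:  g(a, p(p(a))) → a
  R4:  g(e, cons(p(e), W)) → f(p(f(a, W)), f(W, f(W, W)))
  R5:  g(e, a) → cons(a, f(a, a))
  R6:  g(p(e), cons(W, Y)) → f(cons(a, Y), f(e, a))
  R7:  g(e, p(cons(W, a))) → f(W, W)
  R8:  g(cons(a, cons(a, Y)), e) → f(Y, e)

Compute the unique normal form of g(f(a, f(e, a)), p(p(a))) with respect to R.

a

1. g(f(a, f(e, a)), p(p(a)))  →  g(f(e, a), p(p(a)))   [R1 at 1]
2. g(f(e, a), p(p(a)))  →  g(a, p(p(a)))   [R1 at 1]
3. g(a, p(p(a)))  →  a   [R3 at ε]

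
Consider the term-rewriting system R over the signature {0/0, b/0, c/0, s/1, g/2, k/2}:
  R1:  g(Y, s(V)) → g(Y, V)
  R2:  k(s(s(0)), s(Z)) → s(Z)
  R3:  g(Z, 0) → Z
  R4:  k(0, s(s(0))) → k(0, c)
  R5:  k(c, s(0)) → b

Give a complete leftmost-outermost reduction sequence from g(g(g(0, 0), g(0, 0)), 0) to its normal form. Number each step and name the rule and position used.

0

1. g(g(g(0, 0), g(0, 0)), 0)  →  g(g(0, 0), g(0, 0))   [R3 at ε]
2. g(g(0, 0), g(0, 0))  →  g(0, g(0, 0))   [R3 at 1]
3. g(0, g(0, 0))  →  g(0, 0)   [R3 at 2]
4. g(0, 0)  →  0   [R3 at ε]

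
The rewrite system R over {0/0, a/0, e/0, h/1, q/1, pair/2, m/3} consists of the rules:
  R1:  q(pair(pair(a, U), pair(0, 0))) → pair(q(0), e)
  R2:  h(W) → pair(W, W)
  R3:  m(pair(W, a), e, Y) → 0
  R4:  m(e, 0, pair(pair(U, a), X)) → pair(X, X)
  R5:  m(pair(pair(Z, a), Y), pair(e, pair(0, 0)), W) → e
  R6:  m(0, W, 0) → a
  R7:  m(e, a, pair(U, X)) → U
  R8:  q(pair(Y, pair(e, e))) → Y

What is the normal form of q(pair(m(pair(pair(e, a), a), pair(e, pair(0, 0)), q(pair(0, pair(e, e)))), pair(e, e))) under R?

e

1. q(pair(m(pair(pair(e, a), a), pair(e, pair(0, 0)), q(pair(0, pair(e, e)))), pair(e, e)))  →  m(pair(pair(e, a), a), pair(e, pair(0, 0)), q(pair(0, pair(e, e))))   [R8 at ε]
2. m(pair(pair(e, a), a), pair(e, pair(0, 0)), q(pair(0, pair(e, e))))  →  e   [R5 at ε]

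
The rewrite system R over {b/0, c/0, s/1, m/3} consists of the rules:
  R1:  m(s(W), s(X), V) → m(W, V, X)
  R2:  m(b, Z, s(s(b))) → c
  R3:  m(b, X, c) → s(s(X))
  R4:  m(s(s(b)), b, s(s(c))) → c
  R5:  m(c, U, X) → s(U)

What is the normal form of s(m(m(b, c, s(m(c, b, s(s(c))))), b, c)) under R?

s(s(b))

1. s(m(m(b, c, s(m(c, b, s(s(c))))), b, c))  →  s(m(m(b, c, s(s(b))), b, c))   [R5 at 1.1.3.1]
2. s(m(m(b, c, s(s(b))), b, c))  →  s(m(c, b, c))   [R2 at 1.1]
3. s(m(c, b, c))  →  s(s(b))   [R5 at 1]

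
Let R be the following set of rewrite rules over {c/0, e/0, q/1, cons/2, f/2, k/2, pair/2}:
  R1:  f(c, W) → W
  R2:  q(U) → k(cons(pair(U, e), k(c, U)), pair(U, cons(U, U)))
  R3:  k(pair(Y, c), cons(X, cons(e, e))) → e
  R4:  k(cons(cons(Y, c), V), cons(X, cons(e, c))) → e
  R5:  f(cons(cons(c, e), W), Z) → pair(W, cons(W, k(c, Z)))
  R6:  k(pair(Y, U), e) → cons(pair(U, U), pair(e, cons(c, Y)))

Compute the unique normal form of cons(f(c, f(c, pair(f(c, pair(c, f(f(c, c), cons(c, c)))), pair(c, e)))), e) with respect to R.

1. cons(f(c, f(c, pair(f(c, pair(c, f(f(c, c), cons(c, c)))), pair(c, e)))), e)  →  cons(f(c, pair(f(c, pair(c, f(f(c, c), cons(c, c)))), pair(c, e))), e)   [R1 at 1]
2. cons(f(c, pair(f(c, pair(c, f(f(c, c), cons(c, c)))), pair(c, e))), e)  →  cons(pair(f(c, pair(c, f(f(c, c), cons(c, c)))), pair(c, e)), e)   [R1 at 1]
3. cons(pair(f(c, pair(c, f(f(c, c), cons(c, c)))), pair(c, e)), e)  →  cons(pair(pair(c, f(f(c, c), cons(c, c))), pair(c, e)), e)   [R1 at 1.1]
4. cons(pair(pair(c, f(f(c, c), cons(c, c))), pair(c, e)), e)  →  cons(pair(pair(c, f(c, cons(c, c))), pair(c, e)), e)   [R1 at 1.1.2.1]
5. cons(pair(pair(c, f(c, cons(c, c))), pair(c, e)), e)  →  cons(pair(pair(c, cons(c, c)), pair(c, e)), e)   [R1 at 1.1.2]

cons(pair(pair(c, cons(c, c)), pair(c, e)), e)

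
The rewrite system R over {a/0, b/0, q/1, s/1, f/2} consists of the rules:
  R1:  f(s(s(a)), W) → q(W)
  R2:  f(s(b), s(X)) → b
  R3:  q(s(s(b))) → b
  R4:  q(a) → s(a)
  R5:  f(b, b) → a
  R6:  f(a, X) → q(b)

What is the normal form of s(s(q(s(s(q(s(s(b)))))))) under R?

1. s(s(q(s(s(q(s(s(b))))))))  →  s(s(q(s(s(b)))))   [R3 at 1.1.1.1.1]
2. s(s(q(s(s(b)))))  →  s(s(b))   [R3 at 1.1]

s(s(b))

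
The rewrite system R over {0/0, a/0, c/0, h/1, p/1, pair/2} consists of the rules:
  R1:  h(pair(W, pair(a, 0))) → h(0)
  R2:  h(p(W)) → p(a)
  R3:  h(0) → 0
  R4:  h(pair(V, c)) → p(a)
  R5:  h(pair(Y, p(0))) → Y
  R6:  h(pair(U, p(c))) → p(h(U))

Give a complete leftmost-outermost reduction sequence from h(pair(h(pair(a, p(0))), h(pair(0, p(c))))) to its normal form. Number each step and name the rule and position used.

1. h(pair(h(pair(a, p(0))), h(pair(0, p(c)))))  →  h(pair(a, h(pair(0, p(c)))))   [R5 at 1.1]
2. h(pair(a, h(pair(0, p(c)))))  →  h(pair(a, p(h(0))))   [R6 at 1.2]
3. h(pair(a, p(h(0))))  →  h(pair(a, p(0)))   [R3 at 1.2.1]
4. h(pair(a, p(0)))  →  a   [R5 at ε]

a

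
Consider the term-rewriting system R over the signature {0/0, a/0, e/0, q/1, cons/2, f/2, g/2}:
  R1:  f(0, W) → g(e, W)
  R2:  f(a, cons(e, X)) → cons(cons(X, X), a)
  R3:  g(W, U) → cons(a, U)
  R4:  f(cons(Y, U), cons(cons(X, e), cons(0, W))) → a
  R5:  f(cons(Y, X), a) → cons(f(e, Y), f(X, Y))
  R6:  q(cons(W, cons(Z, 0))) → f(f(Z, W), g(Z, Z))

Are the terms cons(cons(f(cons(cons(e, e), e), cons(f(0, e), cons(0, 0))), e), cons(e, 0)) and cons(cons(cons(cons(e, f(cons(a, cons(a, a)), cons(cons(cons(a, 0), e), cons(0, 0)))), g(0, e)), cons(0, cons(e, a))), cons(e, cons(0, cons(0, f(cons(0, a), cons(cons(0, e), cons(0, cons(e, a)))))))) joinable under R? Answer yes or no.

Reduce t₁ = cons(cons(f(cons(cons(e, e), e), cons(f(0, e), cons(0, 0))), e), cons(e, 0)):
1. cons(cons(f(cons(cons(e, e), e), cons(f(0, e), cons(0, 0))), e), cons(e, 0))  →  cons(cons(f(cons(cons(e, e), e), cons(g(e, e), cons(0, 0))), e), cons(e, 0))   [R1 at 1.1.2.1]
2. cons(cons(f(cons(cons(e, e), e), cons(g(e, e), cons(0, 0))), e), cons(e, 0))  →  cons(cons(f(cons(cons(e, e), e), cons(cons(a, e), cons(0, 0))), e), cons(e, 0))   [R3 at 1.1.2.1]
3. cons(cons(f(cons(cons(e, e), e), cons(cons(a, e), cons(0, 0))), e), cons(e, 0))  →  cons(cons(a, e), cons(e, 0))   [R4 at 1.1]

Reduce t₂ = cons(cons(cons(cons(e, f(cons(a, cons(a, a)), cons(cons(cons(a, 0), e), cons(0, 0)))), g(0, e)), cons(0, cons(e, a))), cons(e, cons(0, cons(0, f(cons(0, a), cons(cons(0, e), cons(0, cons(e, a)))))))):
1. cons(cons(cons(cons(e, f(cons(a, cons(a, a)), cons(cons(cons(a, 0), e), cons(0, 0)))), g(0, e)), cons(0, cons(e, a))), cons(e, cons(0, cons(0, f(cons(0, a), cons(cons(0, e), cons(0, cons(e, a))))))))  →  cons(cons(cons(cons(e, a), g(0, e)), cons(0, cons(e, a))), cons(e, cons(0, cons(0, f(cons(0, a), cons(cons(0, e), cons(0, cons(e, a))))))))   [R4 at 1.1.1.2]
2. cons(cons(cons(cons(e, a), g(0, e)), cons(0, cons(e, a))), cons(e, cons(0, cons(0, f(cons(0, a), cons(cons(0, e), cons(0, cons(e, a))))))))  →  cons(cons(cons(cons(e, a), cons(a, e)), cons(0, cons(e, a))), cons(e, cons(0, cons(0, f(cons(0, a), cons(cons(0, e), cons(0, cons(e, a))))))))   [R3 at 1.1.2]
3. cons(cons(cons(cons(e, a), cons(a, e)), cons(0, cons(e, a))), cons(e, cons(0, cons(0, f(cons(0, a), cons(cons(0, e), cons(0, cons(e, a))))))))  →  cons(cons(cons(cons(e, a), cons(a, e)), cons(0, cons(e, a))), cons(e, cons(0, cons(0, a))))   [R4 at 2.2.2.2]

no — NF(t₁) = cons(cons(a, e), cons(e, 0)), NF(t₂) = cons(cons(cons(cons(e, a), cons(a, e)), cons(0, cons(e, a))), cons(e, cons(0, cons(0, a))))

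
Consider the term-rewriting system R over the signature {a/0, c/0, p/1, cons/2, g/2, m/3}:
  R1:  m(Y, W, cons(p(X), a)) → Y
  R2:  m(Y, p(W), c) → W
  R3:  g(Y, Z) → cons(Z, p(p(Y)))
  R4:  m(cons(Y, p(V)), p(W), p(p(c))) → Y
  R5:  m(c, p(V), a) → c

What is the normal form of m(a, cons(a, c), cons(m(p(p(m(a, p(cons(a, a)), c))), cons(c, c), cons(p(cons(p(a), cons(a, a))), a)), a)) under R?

1. m(a, cons(a, c), cons(m(p(p(m(a, p(cons(a, a)), c))), cons(c, c), cons(p(cons(p(a), cons(a, a))), a)), a))  →  m(a, cons(a, c), cons(p(p(m(a, p(cons(a, a)), c))), a))   [R1 at 3.1]
2. m(a, cons(a, c), cons(p(p(m(a, p(cons(a, a)), c))), a))  →  a   [R1 at ε]

a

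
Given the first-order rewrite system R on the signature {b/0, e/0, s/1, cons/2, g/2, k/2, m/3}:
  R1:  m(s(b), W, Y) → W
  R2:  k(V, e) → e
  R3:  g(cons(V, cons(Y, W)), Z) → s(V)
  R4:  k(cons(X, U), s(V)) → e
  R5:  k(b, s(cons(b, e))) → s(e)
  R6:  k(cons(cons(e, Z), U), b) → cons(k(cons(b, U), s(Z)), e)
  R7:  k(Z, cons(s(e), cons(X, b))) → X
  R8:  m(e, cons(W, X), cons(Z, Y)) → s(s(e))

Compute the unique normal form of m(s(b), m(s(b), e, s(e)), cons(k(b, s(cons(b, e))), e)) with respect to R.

e

1. m(s(b), m(s(b), e, s(e)), cons(k(b, s(cons(b, e))), e))  →  m(s(b), e, s(e))   [R1 at ε]
2. m(s(b), e, s(e))  →  e   [R1 at ε]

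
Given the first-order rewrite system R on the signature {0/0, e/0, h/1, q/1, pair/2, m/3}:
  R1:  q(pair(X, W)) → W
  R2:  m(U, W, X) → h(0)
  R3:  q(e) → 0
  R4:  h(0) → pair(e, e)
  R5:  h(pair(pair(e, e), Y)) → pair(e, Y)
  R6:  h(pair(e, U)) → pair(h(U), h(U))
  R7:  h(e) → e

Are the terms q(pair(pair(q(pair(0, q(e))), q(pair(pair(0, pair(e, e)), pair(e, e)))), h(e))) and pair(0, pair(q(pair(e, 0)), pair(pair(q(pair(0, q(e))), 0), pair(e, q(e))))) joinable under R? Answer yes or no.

Reduce t₁ = q(pair(pair(q(pair(0, q(e))), q(pair(pair(0, pair(e, e)), pair(e, e)))), h(e))):
1. q(pair(pair(q(pair(0, q(e))), q(pair(pair(0, pair(e, e)), pair(e, e)))), h(e)))  →  h(e)   [R1 at ε]
2. h(e)  →  e   [R7 at ε]

Reduce t₂ = pair(0, pair(q(pair(e, 0)), pair(pair(q(pair(0, q(e))), 0), pair(e, q(e))))):
1. pair(0, pair(q(pair(e, 0)), pair(pair(q(pair(0, q(e))), 0), pair(e, q(e)))))  →  pair(0, pair(0, pair(pair(q(pair(0, q(e))), 0), pair(e, q(e)))))   [R1 at 2.1]
2. pair(0, pair(0, pair(pair(q(pair(0, q(e))), 0), pair(e, q(e)))))  →  pair(0, pair(0, pair(pair(q(e), 0), pair(e, q(e)))))   [R1 at 2.2.1.1]
3. pair(0, pair(0, pair(pair(q(e), 0), pair(e, q(e)))))  →  pair(0, pair(0, pair(pair(0, 0), pair(e, q(e)))))   [R3 at 2.2.1.1]
4. pair(0, pair(0, pair(pair(0, 0), pair(e, q(e)))))  →  pair(0, pair(0, pair(pair(0, 0), pair(e, 0))))   [R3 at 2.2.2.2]

no — NF(t₁) = e, NF(t₂) = pair(0, pair(0, pair(pair(0, 0), pair(e, 0))))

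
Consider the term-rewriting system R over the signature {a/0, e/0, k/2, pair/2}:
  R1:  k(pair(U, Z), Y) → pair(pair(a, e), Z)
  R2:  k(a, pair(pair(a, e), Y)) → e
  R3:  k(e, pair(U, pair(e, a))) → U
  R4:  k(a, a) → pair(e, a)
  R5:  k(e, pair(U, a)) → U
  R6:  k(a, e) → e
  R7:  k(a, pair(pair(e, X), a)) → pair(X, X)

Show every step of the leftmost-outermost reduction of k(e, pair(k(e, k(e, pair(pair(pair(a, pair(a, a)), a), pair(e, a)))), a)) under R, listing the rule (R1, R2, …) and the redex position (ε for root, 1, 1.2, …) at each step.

1. k(e, pair(k(e, k(e, pair(pair(pair(a, pair(a, a)), a), pair(e, a)))), a))  →  k(e, k(e, pair(pair(pair(a, pair(a, a)), a), pair(e, a))))   [R5 at ε]
2. k(e, k(e, pair(pair(pair(a, pair(a, a)), a), pair(e, a))))  →  k(e, pair(pair(a, pair(a, a)), a))   [R3 at 2]
3. k(e, pair(pair(a, pair(a, a)), a))  →  pair(a, pair(a, a))   [R5 at ε]

pair(a, pair(a, a))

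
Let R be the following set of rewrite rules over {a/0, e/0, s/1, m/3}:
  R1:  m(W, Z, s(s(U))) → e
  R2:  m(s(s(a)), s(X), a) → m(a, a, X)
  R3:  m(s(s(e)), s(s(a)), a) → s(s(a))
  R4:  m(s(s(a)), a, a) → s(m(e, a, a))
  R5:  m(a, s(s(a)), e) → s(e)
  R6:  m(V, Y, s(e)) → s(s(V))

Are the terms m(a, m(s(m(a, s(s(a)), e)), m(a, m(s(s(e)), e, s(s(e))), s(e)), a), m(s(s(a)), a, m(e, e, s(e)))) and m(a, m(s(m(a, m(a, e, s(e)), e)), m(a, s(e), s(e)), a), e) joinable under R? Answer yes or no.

Reduce t₁ = m(a, m(s(m(a, s(s(a)), e)), m(a, m(s(s(e)), e, s(s(e))), s(e)), a), m(s(s(a)), a, m(e, e, s(e)))):
1. m(a, m(s(m(a, s(s(a)), e)), m(a, m(s(s(e)), e, s(s(e))), s(e)), a), m(s(s(a)), a, m(e, e, s(e))))  →  m(a, m(s(s(e)), m(a, m(s(s(e)), e, s(s(e))), s(e)), a), m(s(s(a)), a, m(e, e, s(e))))   [R5 at 2.1.1]
2. m(a, m(s(s(e)), m(a, m(s(s(e)), e, s(s(e))), s(e)), a), m(s(s(a)), a, m(e, e, s(e))))  →  m(a, m(s(s(e)), s(s(a)), a), m(s(s(a)), a, m(e, e, s(e))))   [R6 at 2.2]
3. m(a, m(s(s(e)), s(s(a)), a), m(s(s(a)), a, m(e, e, s(e))))  →  m(a, s(s(a)), m(s(s(a)), a, m(e, e, s(e))))   [R3 at 2]
4. m(a, s(s(a)), m(s(s(a)), a, m(e, e, s(e))))  →  m(a, s(s(a)), m(s(s(a)), a, s(s(e))))   [R6 at 3.3]
5. m(a, s(s(a)), m(s(s(a)), a, s(s(e))))  →  m(a, s(s(a)), e)   [R1 at 3]
6. m(a, s(s(a)), e)  →  s(e)   [R5 at ε]

Reduce t₂ = m(a, m(s(m(a, m(a, e, s(e)), e)), m(a, s(e), s(e)), a), e):
1. m(a, m(s(m(a, m(a, e, s(e)), e)), m(a, s(e), s(e)), a), e)  →  m(a, m(s(m(a, s(s(a)), e)), m(a, s(e), s(e)), a), e)   [R6 at 2.1.1.2]
2. m(a, m(s(m(a, s(s(a)), e)), m(a, s(e), s(e)), a), e)  →  m(a, m(s(s(e)), m(a, s(e), s(e)), a), e)   [R5 at 2.1.1]
3. m(a, m(s(s(e)), m(a, s(e), s(e)), a), e)  →  m(a, m(s(s(e)), s(s(a)), a), e)   [R6 at 2.2]
4. m(a, m(s(s(e)), s(s(a)), a), e)  →  m(a, s(s(a)), e)   [R3 at 2]
5. m(a, s(s(a)), e)  →  s(e)   [R5 at ε]

yes — NF(t₁) = s(e), NF(t₂) = s(e)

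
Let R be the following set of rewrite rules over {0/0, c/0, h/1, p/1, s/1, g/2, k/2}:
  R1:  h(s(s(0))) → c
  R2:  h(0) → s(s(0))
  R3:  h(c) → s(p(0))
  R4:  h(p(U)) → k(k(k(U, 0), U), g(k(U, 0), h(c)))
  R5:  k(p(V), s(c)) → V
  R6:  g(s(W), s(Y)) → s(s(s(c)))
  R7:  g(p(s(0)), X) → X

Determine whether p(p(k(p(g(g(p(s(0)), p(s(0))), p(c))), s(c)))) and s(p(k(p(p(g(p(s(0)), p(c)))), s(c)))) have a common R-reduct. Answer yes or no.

no — NF(t₁) = p(p(p(c))), NF(t₂) = s(p(p(p(c))))

Reduce t₁ = p(p(k(p(g(g(p(s(0)), p(s(0))), p(c))), s(c)))):
1. p(p(k(p(g(g(p(s(0)), p(s(0))), p(c))), s(c))))  →  p(p(g(g(p(s(0)), p(s(0))), p(c))))   [R5 at 1.1]
2. p(p(g(g(p(s(0)), p(s(0))), p(c))))  →  p(p(g(p(s(0)), p(c))))   [R7 at 1.1.1]
3. p(p(g(p(s(0)), p(c))))  →  p(p(p(c)))   [R7 at 1.1]

Reduce t₂ = s(p(k(p(p(g(p(s(0)), p(c)))), s(c)))):
1. s(p(k(p(p(g(p(s(0)), p(c)))), s(c))))  →  s(p(p(g(p(s(0)), p(c)))))   [R5 at 1.1]
2. s(p(p(g(p(s(0)), p(c)))))  →  s(p(p(p(c))))   [R7 at 1.1.1]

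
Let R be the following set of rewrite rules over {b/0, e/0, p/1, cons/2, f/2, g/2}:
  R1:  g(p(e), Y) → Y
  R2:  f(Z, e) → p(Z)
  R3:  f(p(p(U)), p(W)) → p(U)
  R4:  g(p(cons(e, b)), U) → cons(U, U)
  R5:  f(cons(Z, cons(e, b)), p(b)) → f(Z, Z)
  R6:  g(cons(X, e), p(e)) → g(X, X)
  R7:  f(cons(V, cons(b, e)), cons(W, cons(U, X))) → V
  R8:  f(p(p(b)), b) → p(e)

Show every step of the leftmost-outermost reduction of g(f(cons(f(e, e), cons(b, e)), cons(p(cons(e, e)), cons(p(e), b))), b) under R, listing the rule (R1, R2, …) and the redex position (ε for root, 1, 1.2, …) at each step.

1. g(f(cons(f(e, e), cons(b, e)), cons(p(cons(e, e)), cons(p(e), b))), b)  →  g(f(e, e), b)   [R7 at 1]
2. g(f(e, e), b)  →  g(p(e), b)   [R2 at 1]
3. g(p(e), b)  →  b   [R1 at ε]

b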